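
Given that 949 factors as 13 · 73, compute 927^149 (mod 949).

Mod 13: 927 ≡ 4; by Fermat, exponent reduces to 149 mod 12 = 5; 4^5 ≡ 10 (mod 13).
Mod 73: 927 ≡ 51; by Fermat, exponent reduces to 149 mod 72 = 5; 51^5 ≡ 22 (mod 73).
Combine by CRT: x ≡ 10 (mod 13), x ≡ 22 (mod 73) ⇒ x ≡ 387 (mod 949).

387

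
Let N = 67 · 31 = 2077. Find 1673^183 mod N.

1983

Mod 67: 1673 ≡ 65; by Fermat, exponent reduces to 183 mod 66 = 51; 65^51 ≡ 40 (mod 67).
Mod 31: 1673 ≡ 30; by Fermat, exponent reduces to 183 mod 30 = 3; 30^3 ≡ 30 (mod 31).
Combine by CRT: x ≡ 40 (mod 67), x ≡ 30 (mod 31) ⇒ x ≡ 1983 (mod 2077).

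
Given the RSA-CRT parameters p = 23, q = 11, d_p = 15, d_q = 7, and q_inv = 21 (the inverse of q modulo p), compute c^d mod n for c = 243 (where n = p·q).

133

m₁ = c^(d_p) mod p: c ≡ 13 (mod 23), and 13^15 mod 23 = 18.
m₂ = c^(d_q) mod q: c ≡ 1 (mod 11), and 1^7 mod 11 = 1.
h = q_inv·(m₁ − m₂) mod p = 21·(18 − 1) mod 23 = 12.
m = m₂ + h·q = 1 + 12·11 = 133.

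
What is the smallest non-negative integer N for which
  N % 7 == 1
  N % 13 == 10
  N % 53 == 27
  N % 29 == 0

110055

Combine the congruences pairwise.
From N ≡ 1 (mod 7) write N = 1 + 7t. Substituting into N ≡ 10 (mod 13) gives 7t ≡ 9 (mod 13), and since 7⁻¹ ≡ 2 (mod 13), t ≡ 5. Hence N ≡ 1 + 7·5 = 36 (mod 91).
From N ≡ 36 (mod 91) write N = 36 + 91t. Substituting into N ≡ 27 (mod 53) gives 91t ≡ 44 (mod 53), and since 38⁻¹ ≡ 7 (mod 53), t ≡ 43. Hence N ≡ 36 + 91·43 = 3949 (mod 4823).
From N ≡ 3949 (mod 4823) write N = 3949 + 4823t. Substituting into N ≡ 0 (mod 29) gives 4823t ≡ 24 (mod 29), and since 9⁻¹ ≡ 13 (mod 29), t ≡ 22. Hence N ≡ 3949 + 4823·22 = 110055 (mod 139867).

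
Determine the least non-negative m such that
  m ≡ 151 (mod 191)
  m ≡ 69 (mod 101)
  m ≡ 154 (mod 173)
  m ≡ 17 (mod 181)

399099044

The moduli are pairwise coprime; N = 191·101·173·181 = 604059083.
N/191 = 3162613; 3162613 ≡ 35 (mod 191); 35·131 ≡ 1, so inverse 131.
N/101 = 5980783; 5980783 ≡ 68 (mod 101); 68·52 ≡ 1, so inverse 52.
N/173 = 3491671; 3491671 ≡ 12 (mod 173); 12·101 ≡ 1, so inverse 101.
N/181 = 3337343; 3337343 ≡ 65 (mod 181); 65·39 ≡ 1, so inverse 39.
m ≡ 151·3162613·131 + 69·5980783·52 + 154·3491671·101 + 17·3337343·39 = 140540806300.
140540806300 mod 604059083 = 399099044.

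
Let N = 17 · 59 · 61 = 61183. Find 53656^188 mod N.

59484

Mod 17: 53656 ≡ 4; by Fermat, exponent reduces to 188 mod 16 = 12; 4^12 ≡ 1 (mod 17).
Mod 59: 53656 ≡ 25; by Fermat, exponent reduces to 188 mod 58 = 14; 25^14 ≡ 12 (mod 59).
Mod 61: 53656 ≡ 37; by Fermat, exponent reduces to 188 mod 60 = 8; 37^8 ≡ 9 (mod 61).
Combine by CRT: x ≡ 1 (mod 17), x ≡ 12 (mod 59), x ≡ 9 (mod 61) ⇒ x ≡ 59484 (mod 61183).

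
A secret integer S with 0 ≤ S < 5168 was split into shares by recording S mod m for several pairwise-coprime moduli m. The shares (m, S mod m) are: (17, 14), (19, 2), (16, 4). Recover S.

The moduli are pairwise coprime; N = 17·19·16 = 5168.
N/17 = 304; 304 ≡ 15 (mod 17); 15·8 ≡ 1, so inverse 8.
N/19 = 272; 272 ≡ 6 (mod 19); 6·16 ≡ 1, so inverse 16.
N/16 = 323; 323 ≡ 3 (mod 16); 3·11 ≡ 1, so inverse 11.
S ≡ 14·304·8 + 2·272·16 + 4·323·11 = 56964.
56964 mod 5168 = 116.

116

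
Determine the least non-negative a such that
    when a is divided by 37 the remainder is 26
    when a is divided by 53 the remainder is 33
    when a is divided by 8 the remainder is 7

From a ≡ 26 (mod 37) write a = 26 + 37t. Substituting into a ≡ 33 (mod 53) gives 37t ≡ 7 (mod 53), and since 37⁻¹ ≡ 43 (mod 53), t ≡ 36. Hence a ≡ 26 + 37·36 = 1358 (mod 1961).
From a ≡ 1358 (mod 1961) write a = 1358 + 1961t. Substituting into a ≡ 7 (mod 8) gives 1961t ≡ 1 (mod 8), and since 1⁻¹ ≡ 1 (mod 8), t ≡ 1. Hence a ≡ 1358 + 1961·1 = 3319 (mod 15688).

3319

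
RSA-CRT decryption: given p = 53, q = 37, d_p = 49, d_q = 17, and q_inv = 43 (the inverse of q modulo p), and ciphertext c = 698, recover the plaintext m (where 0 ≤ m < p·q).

163

m₁ = c^(d_p) mod p: c ≡ 9 (mod 53), and 9^49 mod 53 = 4.
m₂ = c^(d_q) mod q: c ≡ 32 (mod 37), and 32^17 mod 37 = 15.
h = q_inv·(m₁ − m₂) mod p = 43·(4 − 15) mod 53 = 4.
m = m₂ + h·q = 15 + 4·37 = 163.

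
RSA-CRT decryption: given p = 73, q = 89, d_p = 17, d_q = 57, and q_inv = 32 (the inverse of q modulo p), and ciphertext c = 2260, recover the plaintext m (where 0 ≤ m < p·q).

m₁ = c^(d_p) mod p: c ≡ 70 (mod 73), and 70^17 mod 73 = 49.
m₂ = c^(d_q) mod q: c ≡ 35 (mod 89), and 35^57 mod 89 = 15.
h = q_inv·(m₁ − m₂) mod p = 32·(49 − 15) mod 73 = 66.
m = m₂ + h·q = 15 + 66·89 = 5889.

5889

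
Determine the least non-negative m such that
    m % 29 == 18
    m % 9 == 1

From m ≡ 18 (mod 29) write m = 18 + 29t. Substituting into m ≡ 1 (mod 9) gives 29t ≡ 1 (mod 9), and since 2⁻¹ ≡ 5 (mod 9), t ≡ 5. Hence m ≡ 18 + 29·5 = 163 (mod 261).

163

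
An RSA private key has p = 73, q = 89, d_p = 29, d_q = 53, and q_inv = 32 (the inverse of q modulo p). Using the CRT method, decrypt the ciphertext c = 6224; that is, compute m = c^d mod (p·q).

m₁ = c^(d_p) mod p: c ≡ 19 (mod 73), and 19^29 mod 73 = 38.
m₂ = c^(d_q) mod q: c ≡ 83 (mod 89), and 83^53 mod 89 = 48.
h = q_inv·(m₁ − m₂) mod p = 32·(38 − 48) mod 73 = 45.
m = m₂ + h·q = 48 + 45·89 = 4053.

4053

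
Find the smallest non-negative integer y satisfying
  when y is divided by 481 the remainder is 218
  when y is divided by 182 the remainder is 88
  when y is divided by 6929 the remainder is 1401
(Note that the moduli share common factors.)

gcd(481, 182) = 13 and 13 | (88 − 218), so the pair is consistent; merging gives y ≡ 1180 (mod 6734), where 6734 = lcm(481, 182).
gcd(6734, 6929) = 13 and 13 | (1401 − 1180), so the pair is consistent; merging gives y ≡ 950674 (mod 3589222), where 3589222 = lcm(6734, 6929).
The solution is unique modulo lcm(481, 182, 6929) = 3589222.

950674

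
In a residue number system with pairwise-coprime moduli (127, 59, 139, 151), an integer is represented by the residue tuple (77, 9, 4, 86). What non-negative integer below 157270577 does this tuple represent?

Combine the congruences pairwise.
From x ≡ 77 (mod 127) write x = 77 + 127t. Substituting into x ≡ 9 (mod 59) gives 127t ≡ 50 (mod 59), and since 9⁻¹ ≡ 46 (mod 59), t ≡ 58. Hence x ≡ 77 + 127·58 = 7443 (mod 7493).
From x ≡ 7443 (mod 7493) write x = 7443 + 7493t. Substituting into x ≡ 4 (mod 139) gives 7493t ≡ 67 (mod 139), and since 126⁻¹ ≡ 32 (mod 139), t ≡ 59. Hence x ≡ 7443 + 7493·59 = 449530 (mod 1041527).
From x ≡ 449530 (mod 1041527) write x = 449530 + 1041527t. Substituting into x ≡ 86 (mod 151) gives 1041527t ≡ 83 (mod 151), and since 80⁻¹ ≡ 17 (mod 151), t ≡ 52. Hence x ≡ 449530 + 1041527·52 = 54608934 (mod 157270577).

54608934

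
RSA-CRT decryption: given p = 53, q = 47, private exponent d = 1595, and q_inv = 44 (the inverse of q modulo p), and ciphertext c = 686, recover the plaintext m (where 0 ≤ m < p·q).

1557

d_p = d mod (p−1) = 1595 mod 52 = 35; d_q = d mod (q−1) = 31.
m₁ = c^(d_p) mod p: c ≡ 50 (mod 53), and 50^35 mod 53 = 20.
m₂ = c^(d_q) mod q: c ≡ 28 (mod 47), and 28^31 mod 47 = 6.
h = q_inv·(m₁ − m₂) mod p = 44·(20 − 6) mod 53 = 33.
m = m₂ + h·q = 6 + 33·47 = 1557.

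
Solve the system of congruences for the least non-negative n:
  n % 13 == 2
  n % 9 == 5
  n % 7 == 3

From n ≡ 2 (mod 13) write n = 2 + 13t. Substituting into n ≡ 5 (mod 9) gives 13t ≡ 3 (mod 9), and since 4⁻¹ ≡ 7 (mod 9), t ≡ 3. Hence n ≡ 2 + 13·3 = 41 (mod 117).
From n ≡ 41 (mod 117) write n = 41 + 117t. Substituting into n ≡ 3 (mod 7) gives 117t ≡ 4 (mod 7), and since 5⁻¹ ≡ 3 (mod 7), t ≡ 5. Hence n ≡ 41 + 117·5 = 626 (mod 819).

626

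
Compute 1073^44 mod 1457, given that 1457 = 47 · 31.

Mod 47: 1073 ≡ 39; 39^44 ≡ 36 (mod 47).
Mod 31: 1073 ≡ 19; by Fermat, exponent reduces to 44 mod 30 = 14; 19^14 ≡ 18 (mod 31).
Combine by CRT: x ≡ 36 (mod 47), x ≡ 18 (mod 31) ⇒ x ≡ 1258 (mod 1457).

1258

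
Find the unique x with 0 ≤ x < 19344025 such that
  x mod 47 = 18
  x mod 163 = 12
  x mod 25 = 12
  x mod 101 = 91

18247862

The moduli are pairwise coprime; N = 47·163·25·101 = 19344025.
N/47 = 411575; 411575 ≡ 43 (mod 47); 43·35 ≡ 1, so inverse 35.
N/163 = 118675; 118675 ≡ 11 (mod 163); 11·89 ≡ 1, so inverse 89.
N/25 = 773761; 773761 ≡ 11 (mod 25); 11·16 ≡ 1, so inverse 16.
N/101 = 191525; 191525 ≡ 29 (mod 101); 29·7 ≡ 1, so inverse 7.
x ≡ 18·411575·35 + 12·118675·89 + 12·773761·16 + 91·191525·7 = 656600687.
656600687 mod 19344025 = 18247862.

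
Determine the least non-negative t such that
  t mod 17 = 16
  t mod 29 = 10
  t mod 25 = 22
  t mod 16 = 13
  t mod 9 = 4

From t ≡ 16 (mod 17) write t = 16 + 17s. Substituting into t ≡ 10 (mod 29) gives 17s ≡ 23 (mod 29), and since 17⁻¹ ≡ 12 (mod 29), s ≡ 15. Hence t ≡ 16 + 17·15 = 271 (mod 493).
From t ≡ 271 (mod 493) write t = 271 + 493s. Substituting into t ≡ 22 (mod 25) gives 493s ≡ 1 (mod 25), and since 18⁻¹ ≡ 7 (mod 25), s ≡ 7. Hence t ≡ 271 + 493·7 = 3722 (mod 12325).
From t ≡ 3722 (mod 12325) write t = 3722 + 12325s. Substituting into t ≡ 13 (mod 16) gives 12325s ≡ 3 (mod 16), and since 5⁻¹ ≡ 13 (mod 16), s ≡ 7. Hence t ≡ 3722 + 12325·7 = 89997 (mod 197200).
From t ≡ 89997 (mod 197200) write t = 89997 + 197200s. Substituting into t ≡ 4 (mod 9) gives 197200s ≡ 7 (mod 9), and since 1⁻¹ ≡ 1 (mod 9), s ≡ 7. Hence t ≡ 89997 + 197200·7 = 1470397 (mod 1774800).

1470397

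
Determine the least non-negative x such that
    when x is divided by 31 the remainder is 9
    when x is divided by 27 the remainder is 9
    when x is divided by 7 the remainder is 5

5031

From x ≡ 9 (mod 31) write x = 9 + 31t. Substituting into x ≡ 9 (mod 27) gives 31t ≡ 0 (mod 27), and since 4⁻¹ ≡ 7 (mod 27), t ≡ 0. Hence x ≡ 9 + 31·0 = 9 (mod 837).
From x ≡ 9 (mod 837) write x = 9 + 837t. Substituting into x ≡ 5 (mod 7) gives 837t ≡ 3 (mod 7), and since 4⁻¹ ≡ 2 (mod 7), t ≡ 6. Hence x ≡ 9 + 837·6 = 5031 (mod 5859).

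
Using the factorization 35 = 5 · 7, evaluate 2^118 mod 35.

Mod 5: 2 ≡ 2; by Fermat, exponent reduces to 118 mod 4 = 2; 2^2 ≡ 4 (mod 5).
Mod 7: 2 ≡ 2; by Fermat, exponent reduces to 118 mod 6 = 4; 2^4 ≡ 2 (mod 7).
Combine by CRT: x ≡ 4 (mod 5), x ≡ 2 (mod 7) ⇒ x ≡ 9 (mod 35).

9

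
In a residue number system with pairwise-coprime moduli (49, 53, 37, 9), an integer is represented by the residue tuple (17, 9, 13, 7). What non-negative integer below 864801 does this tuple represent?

374083

The moduli are pairwise coprime; N = 49·53·37·9 = 864801.
N/49 = 17649; 17649 ≡ 9 (mod 49); 9·11 ≡ 1, so inverse 11.
N/53 = 16317; 16317 ≡ 46 (mod 53); 46·15 ≡ 1, so inverse 15.
N/37 = 23373; 23373 ≡ 26 (mod 37); 26·10 ≡ 1, so inverse 10.
N/9 = 96089; 96089 ≡ 5 (mod 9); 5·2 ≡ 1, so inverse 2.
x ≡ 17·17649·11 + 9·16317·15 + 13·23373·10 + 7·96089·2 = 9886894.
9886894 mod 864801 = 374083.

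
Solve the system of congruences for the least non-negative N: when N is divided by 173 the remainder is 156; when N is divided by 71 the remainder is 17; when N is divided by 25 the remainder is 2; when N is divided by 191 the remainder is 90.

20872952

From N ≡ 156 (mod 173) write N = 156 + 173t. Substituting into N ≡ 17 (mod 71) gives 173t ≡ 3 (mod 71), and since 31⁻¹ ≡ 55 (mod 71), t ≡ 23. Hence N ≡ 156 + 173·23 = 4135 (mod 12283).
From N ≡ 4135 (mod 12283) write N = 4135 + 12283t. Substituting into N ≡ 2 (mod 25) gives 12283t ≡ 17 (mod 25), and since 8⁻¹ ≡ 22 (mod 25), t ≡ 24. Hence N ≡ 4135 + 12283·24 = 298927 (mod 307075).
From N ≡ 298927 (mod 307075) write N = 298927 + 307075t. Substituting into N ≡ 90 (mod 191) gives 307075t ≡ 78 (mod 191), and since 138⁻¹ ≡ 18 (mod 191), t ≡ 67. Hence N ≡ 298927 + 307075·67 = 20872952 (mod 58651325).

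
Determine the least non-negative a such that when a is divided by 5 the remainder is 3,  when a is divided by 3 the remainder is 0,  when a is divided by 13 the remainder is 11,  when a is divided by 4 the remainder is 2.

Combine the congruences pairwise.
From a ≡ 3 (mod 5) write a = 3 + 5t. Substituting into a ≡ 0 (mod 3) gives 5t ≡ 0 (mod 3), and since 2⁻¹ ≡ 2 (mod 3), t ≡ 0. Hence a ≡ 3 + 5·0 = 3 (mod 15).
From a ≡ 3 (mod 15) write a = 3 + 15t. Substituting into a ≡ 11 (mod 13) gives 15t ≡ 8 (mod 13), and since 2⁻¹ ≡ 7 (mod 13), t ≡ 4. Hence a ≡ 3 + 15·4 = 63 (mod 195).
From a ≡ 63 (mod 195) write a = 63 + 195t. Substituting into a ≡ 2 (mod 4) gives 195t ≡ 3 (mod 4), and since 3⁻¹ ≡ 3 (mod 4), t ≡ 1. Hence a ≡ 63 + 195·1 = 258 (mod 780).

258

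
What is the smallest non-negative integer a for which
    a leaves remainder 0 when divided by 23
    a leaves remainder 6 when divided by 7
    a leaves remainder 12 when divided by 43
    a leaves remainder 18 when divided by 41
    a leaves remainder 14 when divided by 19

The moduli are pairwise coprime; N = 23·7·43·41·19 = 5393017.
N/23 = 234479; 234479 ≡ 17 (mod 23); 17·19 ≡ 1, so inverse 19.
N/7 = 770431; 770431 ≡ 4 (mod 7); 4·2 ≡ 1, so inverse 2.
N/43 = 125419; 125419 ≡ 31 (mod 43); 31·25 ≡ 1, so inverse 25.
N/41 = 131537; 131537 ≡ 9 (mod 41); 9·32 ≡ 1, so inverse 32.
N/19 = 283843; 283843 ≡ 2 (mod 19); 2·10 ≡ 1, so inverse 10.
a ≡ 0·234479·19 + 6·770431·2 + 12·125419·25 + 18·131537·32 + 14·283843·10 = 162374204.
162374204 mod 5393017 = 583694.

583694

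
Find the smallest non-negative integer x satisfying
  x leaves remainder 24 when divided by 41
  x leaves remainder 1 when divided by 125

From x ≡ 24 (mod 41) write x = 24 + 41t. Substituting into x ≡ 1 (mod 125) gives 41t ≡ 102 (mod 125), and since 41⁻¹ ≡ 61 (mod 125), t ≡ 97. Hence x ≡ 24 + 41·97 = 4001 (mod 5125).

4001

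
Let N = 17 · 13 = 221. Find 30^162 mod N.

Mod 17: 30 ≡ 13; by Fermat, exponent reduces to 162 mod 16 = 2; 13^2 ≡ 16 (mod 17).
Mod 13: 30 ≡ 4; by Fermat, exponent reduces to 162 mod 12 = 6; 4^6 ≡ 1 (mod 13).
Combine by CRT: x ≡ 16 (mod 17), x ≡ 1 (mod 13) ⇒ x ≡ 118 (mod 221).

118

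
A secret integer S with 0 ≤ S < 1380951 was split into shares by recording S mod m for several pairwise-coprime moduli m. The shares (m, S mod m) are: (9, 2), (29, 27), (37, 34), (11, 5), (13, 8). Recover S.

489692

The moduli are pairwise coprime; N = 9·29·37·11·13 = 1380951.
N/9 = 153439; 153439 ≡ 7 (mod 9); 7·4 ≡ 1, so inverse 4.
N/29 = 47619; 47619 ≡ 1 (mod 29), inverse 1.
N/37 = 37323; 37323 ≡ 27 (mod 37); 27·11 ≡ 1, so inverse 11.
N/11 = 125541; 125541 ≡ 9 (mod 11); 9·5 ≡ 1, so inverse 5.
N/13 = 106227; 106227 ≡ 4 (mod 13); 4·10 ≡ 1, so inverse 10.
S ≡ 2·153439·4 + 27·47619·1 + 34·37323·11 + 5·125541·5 + 8·106227·10 = 28108712.
28108712 mod 1380951 = 489692.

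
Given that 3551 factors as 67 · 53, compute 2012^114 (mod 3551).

Mod 67: 2012 ≡ 2; by Fermat, exponent reduces to 114 mod 66 = 48; 2^48 ≡ 62 (mod 67).
Mod 53: 2012 ≡ 51; by Fermat, exponent reduces to 114 mod 52 = 10; 51^10 ≡ 17 (mod 53).
Combine by CRT: x ≡ 62 (mod 67), x ≡ 17 (mod 53) ⇒ x ≡ 3144 (mod 3551).

3144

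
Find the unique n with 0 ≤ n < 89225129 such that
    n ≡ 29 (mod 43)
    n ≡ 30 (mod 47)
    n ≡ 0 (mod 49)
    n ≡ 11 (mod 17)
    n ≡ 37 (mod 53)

The moduli are pairwise coprime; M = 43·47·49·17·53 = 89225129.
M/43 = 2075003; 2075003 ≡ 38 (mod 43); 38·17 ≡ 1, so inverse 17.
M/47 = 1898407; 1898407 ≡ 30 (mod 47); 30·11 ≡ 1, so inverse 11.
M/49 = 1820921; 1820921 ≡ 32 (mod 49); 32·23 ≡ 1, so inverse 23.
M/17 = 5248537; 5248537 ≡ 8 (mod 17); 8·15 ≡ 1, so inverse 15.
M/53 = 1683493; 1683493 ≡ 1 (mod 53), inverse 1.
n ≡ 29·2075003·17 + 30·1898407·11 + 0·1820921·23 + 11·5248537·15 + 37·1683493·1 = 2577748635.
2577748635 mod 89225129 = 79445023.

79445023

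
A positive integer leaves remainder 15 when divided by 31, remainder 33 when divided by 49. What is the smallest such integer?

1503

From a ≡ 15 (mod 31) write a = 15 + 31t. Substituting into a ≡ 33 (mod 49) gives 31t ≡ 18 (mod 49), and since 31⁻¹ ≡ 19 (mod 49), t ≡ 48. Hence a ≡ 15 + 31·48 = 1503 (mod 1519).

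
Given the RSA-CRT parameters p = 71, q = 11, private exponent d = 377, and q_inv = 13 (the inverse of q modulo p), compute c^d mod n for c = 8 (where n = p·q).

486

d_p = d mod (p−1) = 377 mod 70 = 27; d_q = d mod (q−1) = 7.
m₁ = c^(d_p) mod p: c ≡ 8 (mod 71), and 8^27 mod 71 = 60.
m₂ = c^(d_q) mod q: c ≡ 8 (mod 11), and 8^7 mod 11 = 2.
h = q_inv·(m₁ − m₂) mod p = 13·(60 − 2) mod 71 = 44.
m = m₂ + h·q = 2 + 44·11 = 486.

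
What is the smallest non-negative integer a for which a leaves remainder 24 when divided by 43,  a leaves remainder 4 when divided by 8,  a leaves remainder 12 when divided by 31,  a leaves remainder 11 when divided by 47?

249252

The moduli are pairwise coprime; N = 43·8·31·47 = 501208.
N/43 = 11656; 11656 ≡ 3 (mod 43); 3·29 ≡ 1, so inverse 29.
N/8 = 62651; 62651 ≡ 3 (mod 8); 3·3 ≡ 1, so inverse 3.
N/31 = 16168; 16168 ≡ 17 (mod 31); 17·11 ≡ 1, so inverse 11.
N/47 = 10664; 10664 ≡ 42 (mod 47); 42·28 ≡ 1, so inverse 28.
a ≡ 24·11656·29 + 4·62651·3 + 12·16168·11 + 11·10664·28 = 14283076.
14283076 mod 501208 = 249252.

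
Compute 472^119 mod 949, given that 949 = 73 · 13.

Mod 73: 472 ≡ 34; by Fermat, exponent reduces to 119 mod 72 = 47; 34^47 ≡ 26 (mod 73).
Mod 13: 472 ≡ 4; by Fermat, exponent reduces to 119 mod 12 = 11; 4^11 ≡ 10 (mod 13).
Combine by CRT: x ≡ 26 (mod 73), x ≡ 10 (mod 13) ⇒ x ≡ 829 (mod 949).

829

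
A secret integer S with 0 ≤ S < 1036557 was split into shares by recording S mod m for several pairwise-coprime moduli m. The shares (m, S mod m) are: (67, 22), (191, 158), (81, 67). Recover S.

The moduli are pairwise coprime; N = 67·191·81 = 1036557.
N/67 = 15471; 15471 ≡ 61 (mod 67); 61·11 ≡ 1, so inverse 11.
N/191 = 5427; 5427 ≡ 79 (mod 191); 79·162 ≡ 1, so inverse 162.
N/81 = 12797; 12797 ≡ 80 (mod 81); 80·80 ≡ 1, so inverse 80.
S ≡ 22·15471·11 + 158·5427·162 + 67·12797·80 = 211245394.
211245394 mod 1036557 = 824323.

824323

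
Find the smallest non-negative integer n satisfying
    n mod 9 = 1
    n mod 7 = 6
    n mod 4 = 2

118

From n ≡ 1 (mod 9) write n = 1 + 9t. Substituting into n ≡ 6 (mod 7) gives 9t ≡ 5 (mod 7), and since 2⁻¹ ≡ 4 (mod 7), t ≡ 6. Hence n ≡ 1 + 9·6 = 55 (mod 63).
From n ≡ 55 (mod 63) write n = 55 + 63t. Substituting into n ≡ 2 (mod 4) gives 63t ≡ 3 (mod 4), and since 3⁻¹ ≡ 3 (mod 4), t ≡ 1. Hence n ≡ 55 + 63·1 = 118 (mod 252).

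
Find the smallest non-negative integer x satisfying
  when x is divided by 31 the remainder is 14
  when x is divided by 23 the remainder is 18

Combine the congruences pairwise.
From x ≡ 14 (mod 31) write x = 14 + 31t. Substituting into x ≡ 18 (mod 23) gives 31t ≡ 4 (mod 23), and since 8⁻¹ ≡ 3 (mod 23), t ≡ 12. Hence x ≡ 14 + 31·12 = 386 (mod 713).

386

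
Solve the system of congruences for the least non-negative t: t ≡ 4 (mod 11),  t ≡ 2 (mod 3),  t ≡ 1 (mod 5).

Combine the congruences pairwise.
From t ≡ 4 (mod 11) write t = 4 + 11s. Substituting into t ≡ 2 (mod 3) gives 11s ≡ 1 (mod 3), and since 2⁻¹ ≡ 2 (mod 3), s ≡ 2. Hence t ≡ 4 + 11·2 = 26 (mod 33).
From t ≡ 26 (mod 33) write t = 26 + 33s. Substituting into t ≡ 1 (mod 5) gives 33s ≡ 0 (mod 5), and since 3⁻¹ ≡ 2 (mod 5), s ≡ 0. Hence t ≡ 26 + 33·0 = 26 (mod 165).

26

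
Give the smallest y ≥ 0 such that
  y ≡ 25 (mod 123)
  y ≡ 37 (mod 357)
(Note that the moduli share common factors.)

394

Combine the congruences pairwise.
gcd(123, 357) = 3 and 3 | (37 − 25), so the pair is consistent; merging gives y ≡ 394 (mod 14637), where 14637 = lcm(123, 357).
The solution is unique modulo lcm(123, 357) = 14637.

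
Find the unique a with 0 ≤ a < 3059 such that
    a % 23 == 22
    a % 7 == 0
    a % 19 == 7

2667

From a ≡ 22 (mod 23) write a = 22 + 23t. Substituting into a ≡ 0 (mod 7) gives 23t ≡ 6 (mod 7), and since 2⁻¹ ≡ 4 (mod 7), t ≡ 3. Hence a ≡ 22 + 23·3 = 91 (mod 161).
From a ≡ 91 (mod 161) write a = 91 + 161t. Substituting into a ≡ 7 (mod 19) gives 161t ≡ 11 (mod 19), and since 9⁻¹ ≡ 17 (mod 19), t ≡ 16. Hence a ≡ 91 + 161·16 = 2667 (mod 3059).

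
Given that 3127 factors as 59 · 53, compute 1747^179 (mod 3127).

Mod 59: 1747 ≡ 36; by Fermat, exponent reduces to 179 mod 58 = 5; 36^5 ≡ 26 (mod 59).
Mod 53: 1747 ≡ 51; by Fermat, exponent reduces to 179 mod 52 = 23; 51^23 ≡ 20 (mod 53).
Combine by CRT: x ≡ 26 (mod 59), x ≡ 20 (mod 53) ⇒ x ≡ 3094 (mod 3127).

3094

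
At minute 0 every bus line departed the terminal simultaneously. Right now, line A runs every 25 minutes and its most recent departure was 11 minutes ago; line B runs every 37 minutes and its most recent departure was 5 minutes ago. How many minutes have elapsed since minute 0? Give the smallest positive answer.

Combine the congruences pairwise.
From t ≡ 11 (mod 25) write t = 11 + 25s. Substituting into t ≡ 5 (mod 37) gives 25s ≡ 31 (mod 37), and since 25⁻¹ ≡ 3 (mod 37), s ≡ 19. Hence t ≡ 11 + 25·19 = 486 (mod 925).

486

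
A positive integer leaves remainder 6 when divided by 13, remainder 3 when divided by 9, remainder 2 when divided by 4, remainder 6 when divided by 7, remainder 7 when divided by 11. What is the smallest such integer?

28398

From k ≡ 6 (mod 13) write k = 6 + 13t. Substituting into k ≡ 3 (mod 9) gives 13t ≡ 6 (mod 9), and since 4⁻¹ ≡ 7 (mod 9), t ≡ 6. Hence k ≡ 6 + 13·6 = 84 (mod 117).
From k ≡ 84 (mod 117) write k = 84 + 117t. Substituting into k ≡ 2 (mod 4) gives 117t ≡ 2 (mod 4), and since 1⁻¹ ≡ 1 (mod 4), t ≡ 2. Hence k ≡ 84 + 117·2 = 318 (mod 468).
From k ≡ 318 (mod 468) write k = 318 + 468t. Substituting into k ≡ 6 (mod 7) gives 468t ≡ 3 (mod 7), and since 6⁻¹ ≡ 6 (mod 7), t ≡ 4. Hence k ≡ 318 + 468·4 = 2190 (mod 3276).
From k ≡ 2190 (mod 3276) write k = 2190 + 3276t. Substituting into k ≡ 7 (mod 11) gives 3276t ≡ 6 (mod 11), and since 9⁻¹ ≡ 5 (mod 11), t ≡ 8. Hence k ≡ 2190 + 3276·8 = 28398 (mod 36036).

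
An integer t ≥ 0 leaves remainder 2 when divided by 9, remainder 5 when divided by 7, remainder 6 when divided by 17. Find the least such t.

992

The moduli are pairwise coprime; N = 9·7·17 = 1071.
N/9 = 119; 119 ≡ 2 (mod 9); 2·5 ≡ 1, so inverse 5.
N/7 = 153; 153 ≡ 6 (mod 7); 6·6 ≡ 1, so inverse 6.
N/17 = 63; 63 ≡ 12 (mod 17); 12·10 ≡ 1, so inverse 10.
t ≡ 2·119·5 + 5·153·6 + 6·63·10 = 9560.
9560 mod 1071 = 992.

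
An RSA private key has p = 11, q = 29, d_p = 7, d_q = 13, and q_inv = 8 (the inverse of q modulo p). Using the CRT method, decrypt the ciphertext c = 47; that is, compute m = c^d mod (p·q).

240

m₁ = c^(d_p) mod p: c ≡ 3 (mod 11), and 3^7 mod 11 = 9.
m₂ = c^(d_q) mod q: c ≡ 18 (mod 29), and 18^13 mod 29 = 8.
h = q_inv·(m₁ − m₂) mod p = 8·(9 − 8) mod 11 = 8.
m = m₂ + h·q = 8 + 8·29 = 240.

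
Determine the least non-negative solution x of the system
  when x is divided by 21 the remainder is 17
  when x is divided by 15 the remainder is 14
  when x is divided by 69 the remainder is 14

1739

gcd(21, 15) = 3 and 3 | (14 − 17), so the pair is consistent; merging gives x ≡ 59 (mod 105), where 105 = lcm(21, 15).
gcd(105, 69) = 3 and 3 | (14 − 59), so the pair is consistent; merging gives x ≡ 1739 (mod 2415), where 2415 = lcm(105, 69).
The solution is unique modulo lcm(21, 15, 69) = 2415.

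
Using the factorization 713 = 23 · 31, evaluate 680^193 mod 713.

Mod 23: 680 ≡ 13; by Fermat, exponent reduces to 193 mod 22 = 17; 13^17 ≡ 6 (mod 23).
Mod 31: 680 ≡ 29; by Fermat, exponent reduces to 193 mod 30 = 13; 29^13 ≡ 23 (mod 31).
Combine by CRT: x ≡ 6 (mod 23), x ≡ 23 (mod 31) ⇒ x ≡ 581 (mod 713).

581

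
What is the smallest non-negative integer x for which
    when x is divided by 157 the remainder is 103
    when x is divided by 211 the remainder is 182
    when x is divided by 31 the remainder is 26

692473

The moduli are pairwise coprime; N = 157·211·31 = 1026937.
N/157 = 6541; 6541 ≡ 104 (mod 157); 104·77 ≡ 1, so inverse 77.
N/211 = 4867; 4867 ≡ 14 (mod 211); 14·196 ≡ 1, so inverse 196.
N/31 = 33127; 33127 ≡ 19 (mod 31); 19·18 ≡ 1, so inverse 18.
x ≡ 103·6541·77 + 182·4867·196 + 26·33127·18 = 240995731.
240995731 mod 1026937 = 692473.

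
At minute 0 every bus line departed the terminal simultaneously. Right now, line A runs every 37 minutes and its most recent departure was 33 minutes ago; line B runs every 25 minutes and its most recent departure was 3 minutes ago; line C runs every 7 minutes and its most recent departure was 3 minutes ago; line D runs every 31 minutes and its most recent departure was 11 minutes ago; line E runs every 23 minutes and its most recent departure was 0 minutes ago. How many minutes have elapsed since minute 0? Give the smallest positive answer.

1695928

The moduli are pairwise coprime; N = 37·25·7·31·23 = 4616675.
N/37 = 124775; 124775 ≡ 11 (mod 37); 11·27 ≡ 1, so inverse 27.
N/25 = 184667; 184667 ≡ 17 (mod 25); 17·3 ≡ 1, so inverse 3.
N/7 = 659525; 659525 ≡ 6 (mod 7); 6·6 ≡ 1, so inverse 6.
N/31 = 148925; 148925 ≡ 1 (mod 31), inverse 1.
N/23 = 200725; 200725 ≡ 4 (mod 23); 4·6 ≡ 1, so inverse 6.
t ≡ 33·124775·27 + 3·184667·3 + 3·659525·6 + 11·148925·1 + 0·200725·6 = 126346153.
126346153 mod 4616675 = 1695928.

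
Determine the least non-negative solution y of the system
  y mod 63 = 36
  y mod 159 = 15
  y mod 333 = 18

42309

gcd(63, 159) = 3 and 3 | (15 − 36), so the pair is consistent; merging gives y ≡ 2241 (mod 3339), where 3339 = lcm(63, 159).
gcd(3339, 333) = 9 and 9 | (18 − 2241), so the pair is consistent; merging gives y ≡ 42309 (mod 123543), where 123543 = lcm(3339, 333).
The solution is unique modulo lcm(63, 159, 333) = 123543.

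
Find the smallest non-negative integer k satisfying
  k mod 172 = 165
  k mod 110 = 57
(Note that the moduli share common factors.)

gcd(172, 110) = 2 and 2 | (57 − 165), so the pair is consistent; merging gives k ≡ 2917 (mod 9460), where 9460 = lcm(172, 110).
The solution is unique modulo lcm(172, 110) = 9460.

2917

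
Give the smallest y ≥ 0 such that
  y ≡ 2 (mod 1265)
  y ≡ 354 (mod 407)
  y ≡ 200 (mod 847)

2584397

Combine the congruences pairwise.
gcd(1265, 407) = 11 and 11 | (354 − 2), so the pair is consistent; merging gives y ≡ 10122 (mod 46805), where 46805 = lcm(1265, 407).
gcd(46805, 847) = 11 and 11 | (200 − 10122), so the pair is consistent; merging gives y ≡ 2584397 (mod 3603985), where 3603985 = lcm(46805, 847).
The solution is unique modulo lcm(1265, 407, 847) = 3603985.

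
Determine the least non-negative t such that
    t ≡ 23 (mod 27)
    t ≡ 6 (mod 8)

From t ≡ 23 (mod 27) write t = 23 + 27s. Substituting into t ≡ 6 (mod 8) gives 27s ≡ 7 (mod 8), and since 3⁻¹ ≡ 3 (mod 8), s ≡ 5. Hence t ≡ 23 + 27·5 = 158 (mod 216).

158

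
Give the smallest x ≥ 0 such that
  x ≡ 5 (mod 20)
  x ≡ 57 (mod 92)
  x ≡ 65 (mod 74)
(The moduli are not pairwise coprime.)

gcd(20, 92) = 4 and 4 | (57 − 5), so the pair is consistent; merging gives x ≡ 425 (mod 460), where 460 = lcm(20, 92).
gcd(460, 74) = 2 and 2 | (65 − 425), so the pair is consistent; merging gives x ≡ 15605 (mod 17020), where 17020 = lcm(460, 74).
The solution is unique modulo lcm(20, 92, 74) = 17020.

15605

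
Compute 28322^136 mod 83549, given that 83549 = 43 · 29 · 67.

Mod 43: 28322 ≡ 28; by Fermat, exponent reduces to 136 mod 42 = 10; 28^10 ≡ 25 (mod 43).
Mod 29: 28322 ≡ 18; by Fermat, exponent reduces to 136 mod 28 = 24; 18^24 ≡ 7 (mod 29).
Mod 67: 28322 ≡ 48; by Fermat, exponent reduces to 136 mod 66 = 4; 48^4 ≡ 6 (mod 67).
Combine by CRT: x ≡ 25 (mod 43), x ≡ 7 (mod 29), x ≡ 6 (mod 67) ⇒ x ≡ 2820 (mod 83549).

2820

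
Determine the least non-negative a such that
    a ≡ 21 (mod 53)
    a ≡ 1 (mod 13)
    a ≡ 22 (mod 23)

12741

From a ≡ 21 (mod 53) write a = 21 + 53t. Substituting into a ≡ 1 (mod 13) gives 53t ≡ 6 (mod 13), and since 1⁻¹ ≡ 1 (mod 13), t ≡ 6. Hence a ≡ 21 + 53·6 = 339 (mod 689).
From a ≡ 339 (mod 689) write a = 339 + 689t. Substituting into a ≡ 22 (mod 23) gives 689t ≡ 5 (mod 23), and since 22⁻¹ ≡ 22 (mod 23), t ≡ 18. Hence a ≡ 339 + 689·18 = 12741 (mod 15847).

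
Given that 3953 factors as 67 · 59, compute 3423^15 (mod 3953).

Mod 67: 3423 ≡ 6; 6^15 ≡ 64 (mod 67).
Mod 59: 3423 ≡ 1; 1^15 ≡ 1 (mod 59).
Combine by CRT: x ≡ 64 (mod 67), x ≡ 1 (mod 59) ⇒ x ≡ 2007 (mod 3953).

2007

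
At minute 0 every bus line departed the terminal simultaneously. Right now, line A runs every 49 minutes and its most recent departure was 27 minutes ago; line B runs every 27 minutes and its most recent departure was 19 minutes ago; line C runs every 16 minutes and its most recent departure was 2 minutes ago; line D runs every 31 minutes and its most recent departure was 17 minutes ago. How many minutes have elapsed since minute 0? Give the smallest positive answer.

444898

From t ≡ 27 (mod 49) write t = 27 + 49s. Substituting into t ≡ 19 (mod 27) gives 49s ≡ 19 (mod 27), and since 22⁻¹ ≡ 16 (mod 27), s ≡ 7. Hence t ≡ 27 + 49·7 = 370 (mod 1323).
From t ≡ 370 (mod 1323) write t = 370 + 1323s. Substituting into t ≡ 2 (mod 16) gives 1323s ≡ 0 (mod 16), and since 11⁻¹ ≡ 3 (mod 16), s ≡ 0. Hence t ≡ 370 + 1323·0 = 370 (mod 21168).
From t ≡ 370 (mod 21168) write t = 370 + 21168s. Substituting into t ≡ 17 (mod 31) gives 21168s ≡ 19 (mod 31), and since 26⁻¹ ≡ 6 (mod 31), s ≡ 21. Hence t ≡ 370 + 21168·21 = 444898 (mod 656208).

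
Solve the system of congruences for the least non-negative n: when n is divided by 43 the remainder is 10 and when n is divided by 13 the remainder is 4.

225

From n ≡ 10 (mod 43) write n = 10 + 43t. Substituting into n ≡ 4 (mod 13) gives 43t ≡ 7 (mod 13), and since 4⁻¹ ≡ 10 (mod 13), t ≡ 5. Hence n ≡ 10 + 43·5 = 225 (mod 559).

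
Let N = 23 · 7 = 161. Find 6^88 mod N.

Mod 23: 6 ≡ 6; since 22 | 88, by Fermat 6^88 ≡ 1 (mod 23).
Mod 7: 6 ≡ 6; by Fermat, exponent reduces to 88 mod 6 = 4; 6^4 ≡ 1 (mod 7).
Combine by CRT: x ≡ 1 (mod 23), x ≡ 1 (mod 7) ⇒ x ≡ 1 (mod 161).

1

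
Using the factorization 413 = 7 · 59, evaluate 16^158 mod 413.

Mod 7: 16 ≡ 2; by Fermat, exponent reduces to 158 mod 6 = 2; 2^2 ≡ 4 (mod 7).
Mod 59: 16 ≡ 16; by Fermat, exponent reduces to 158 mod 58 = 42; 16^42 ≡ 12 (mod 59).
Combine by CRT: x ≡ 4 (mod 7), x ≡ 12 (mod 59) ⇒ x ≡ 130 (mod 413).

130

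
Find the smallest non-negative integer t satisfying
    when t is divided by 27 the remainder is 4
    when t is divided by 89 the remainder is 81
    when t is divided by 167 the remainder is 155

272866

From t ≡ 4 (mod 27) write t = 4 + 27s. Substituting into t ≡ 81 (mod 89) gives 27s ≡ 77 (mod 89), and since 27⁻¹ ≡ 33 (mod 89), s ≡ 49. Hence t ≡ 4 + 27·49 = 1327 (mod 2403).
From t ≡ 1327 (mod 2403) write t = 1327 + 2403s. Substituting into t ≡ 155 (mod 167) gives 2403s ≡ 164 (mod 167), and since 65⁻¹ ≡ 18 (mod 167), s ≡ 113. Hence t ≡ 1327 + 2403·113 = 272866 (mod 401301).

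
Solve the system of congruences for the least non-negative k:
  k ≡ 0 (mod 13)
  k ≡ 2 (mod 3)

From k ≡ 0 (mod 13) write k = 0 + 13t. Substituting into k ≡ 2 (mod 3) gives 13t ≡ 2 (mod 3), and since 1⁻¹ ≡ 1 (mod 3), t ≡ 2. Hence k ≡ 0 + 13·2 = 26 (mod 39).

26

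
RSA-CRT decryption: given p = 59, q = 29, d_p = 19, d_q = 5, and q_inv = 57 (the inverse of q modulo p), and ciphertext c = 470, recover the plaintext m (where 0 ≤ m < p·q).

m₁ = c^(d_p) mod p: c ≡ 57 (mod 59), and 57^19 mod 59 = 45.
m₂ = c^(d_q) mod q: c ≡ 6 (mod 29), and 6^5 mod 29 = 4.
h = q_inv·(m₁ − m₂) mod p = 57·(45 − 4) mod 59 = 36.
m = m₂ + h·q = 4 + 36·29 = 1048.

1048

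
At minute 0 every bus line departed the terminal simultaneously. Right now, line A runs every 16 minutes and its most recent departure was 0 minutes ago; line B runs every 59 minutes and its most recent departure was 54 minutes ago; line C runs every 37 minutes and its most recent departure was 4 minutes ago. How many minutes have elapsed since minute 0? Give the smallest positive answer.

From t ≡ 0 (mod 16) write t = 0 + 16s. Substituting into t ≡ 54 (mod 59) gives 16s ≡ 54 (mod 59), and since 16⁻¹ ≡ 48 (mod 59), s ≡ 55. Hence t ≡ 0 + 16·55 = 880 (mod 944).
From t ≡ 880 (mod 944) write t = 880 + 944s. Substituting into t ≡ 4 (mod 37) gives 944s ≡ 12 (mod 37), and since 19⁻¹ ≡ 2 (mod 37), s ≡ 24. Hence t ≡ 880 + 944·24 = 23536 (mod 34928).

23536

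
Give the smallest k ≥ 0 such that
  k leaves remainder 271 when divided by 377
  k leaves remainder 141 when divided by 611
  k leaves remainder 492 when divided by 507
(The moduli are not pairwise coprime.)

gcd(377, 611) = 13 and 13 | (141 − 271), so the pair is consistent; merging gives k ≡ 4418 (mod 17719), where 17719 = lcm(377, 611).
gcd(17719, 507) = 13 and 13 | (492 − 4418), so the pair is consistent; merging gives k ≡ 606864 (mod 691041), where 691041 = lcm(17719, 507).
The solution is unique modulo lcm(377, 611, 507) = 691041.

606864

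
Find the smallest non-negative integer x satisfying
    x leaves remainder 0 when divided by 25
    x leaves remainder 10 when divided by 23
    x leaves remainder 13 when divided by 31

4725

The moduli are pairwise coprime; N = 25·23·31 = 17825.
N/25 = 713; 713 ≡ 13 (mod 25); 13·2 ≡ 1, so inverse 2.
N/23 = 775; 775 ≡ 16 (mod 23); 16·13 ≡ 1, so inverse 13.
N/31 = 575; 575 ≡ 17 (mod 31); 17·11 ≡ 1, so inverse 11.
x ≡ 0·713·2 + 10·775·13 + 13·575·11 = 182975.
182975 mod 17825 = 4725.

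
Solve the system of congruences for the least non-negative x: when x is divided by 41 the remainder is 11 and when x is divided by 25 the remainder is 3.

503

From x ≡ 11 (mod 41) write x = 11 + 41t. Substituting into x ≡ 3 (mod 25) gives 41t ≡ 17 (mod 25), and since 16⁻¹ ≡ 11 (mod 25), t ≡ 12. Hence x ≡ 11 + 41·12 = 503 (mod 1025).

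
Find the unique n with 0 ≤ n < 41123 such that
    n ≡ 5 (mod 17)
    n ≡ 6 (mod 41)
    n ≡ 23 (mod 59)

The moduli are pairwise coprime; M = 17·41·59 = 41123.
M/17 = 2419; 2419 ≡ 5 (mod 17); 5·7 ≡ 1, so inverse 7.
M/41 = 1003; 1003 ≡ 19 (mod 41); 19·13 ≡ 1, so inverse 13.
M/59 = 697; 697 ≡ 48 (mod 59); 48·16 ≡ 1, so inverse 16.
n ≡ 5·2419·7 + 6·1003·13 + 23·697·16 = 419395.
419395 mod 41123 = 8165.

8165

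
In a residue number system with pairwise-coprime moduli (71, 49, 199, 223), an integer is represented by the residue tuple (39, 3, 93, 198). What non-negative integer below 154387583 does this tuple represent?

From x ≡ 39 (mod 71) write x = 39 + 71t. Substituting into x ≡ 3 (mod 49) gives 71t ≡ 13 (mod 49), and since 22⁻¹ ≡ 29 (mod 49), t ≡ 34. Hence x ≡ 39 + 71·34 = 2453 (mod 3479).
From x ≡ 2453 (mod 3479) write x = 2453 + 3479t. Substituting into x ≡ 93 (mod 199) gives 3479t ≡ 28 (mod 199), and since 96⁻¹ ≡ 85 (mod 199), t ≡ 191. Hence x ≡ 2453 + 3479·191 = 666942 (mod 692321).
From x ≡ 666942 (mod 692321) write x = 666942 + 692321t. Substituting into x ≡ 198 (mod 223) gives 692321t ≡ 26 (mod 223), and since 129⁻¹ ≡ 102 (mod 223), t ≡ 199. Hence x ≡ 666942 + 692321·199 = 138438821 (mod 154387583).

138438821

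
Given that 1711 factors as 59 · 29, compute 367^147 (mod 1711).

Mod 59: 367 ≡ 13; by Fermat, exponent reduces to 147 mod 58 = 31; 13^31 ≡ 8 (mod 59).
Mod 29: 367 ≡ 19; by Fermat, exponent reduces to 147 mod 28 = 7; 19^7 ≡ 12 (mod 29).
Combine by CRT: x ≡ 8 (mod 59), x ≡ 12 (mod 29) ⇒ x ≡ 244 (mod 1711).

244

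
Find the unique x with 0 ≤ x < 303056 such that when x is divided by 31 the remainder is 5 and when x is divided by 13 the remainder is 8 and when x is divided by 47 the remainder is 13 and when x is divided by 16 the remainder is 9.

The moduli are pairwise coprime; N = 31·13·47·16 = 303056.
N/31 = 9776; 9776 ≡ 11 (mod 31); 11·17 ≡ 1, so inverse 17.
N/13 = 23312; 23312 ≡ 3 (mod 13); 3·9 ≡ 1, so inverse 9.
N/47 = 6448; 6448 ≡ 9 (mod 47); 9·21 ≡ 1, so inverse 21.
N/16 = 18941; 18941 ≡ 13 (mod 16); 13·5 ≡ 1, so inverse 5.
x ≡ 5·9776·17 + 8·23312·9 + 13·6448·21 + 9·18941·5 = 5122073.
5122073 mod 303056 = 273177.

273177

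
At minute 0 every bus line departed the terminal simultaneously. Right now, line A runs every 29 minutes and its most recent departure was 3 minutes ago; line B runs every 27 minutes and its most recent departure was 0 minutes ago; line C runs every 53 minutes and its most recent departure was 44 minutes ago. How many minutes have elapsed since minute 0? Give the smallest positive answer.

From t ≡ 3 (mod 29) write t = 3 + 29s. Substituting into t ≡ 0 (mod 27) gives 29s ≡ 24 (mod 27), and since 2⁻¹ ≡ 14 (mod 27), s ≡ 12. Hence t ≡ 3 + 29·12 = 351 (mod 783).
From t ≡ 351 (mod 783) write t = 351 + 783s. Substituting into t ≡ 44 (mod 53) gives 783s ≡ 11 (mod 53), and since 41⁻¹ ≡ 22 (mod 53), s ≡ 30. Hence t ≡ 351 + 783·30 = 23841 (mod 41499).

23841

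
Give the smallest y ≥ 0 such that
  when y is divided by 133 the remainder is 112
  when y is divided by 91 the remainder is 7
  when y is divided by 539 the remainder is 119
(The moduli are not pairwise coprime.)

gcd(133, 91) = 7 and 7 | (7 − 112), so the pair is consistent; merging gives y ≡ 644 (mod 1729), where 1729 = lcm(133, 91).
gcd(1729, 539) = 7 and 7 | (119 − 644), so the pair is consistent; merging gives y ≡ 50785 (mod 133133), where 133133 = lcm(1729, 539).
The solution is unique modulo lcm(133, 91, 539) = 133133.

50785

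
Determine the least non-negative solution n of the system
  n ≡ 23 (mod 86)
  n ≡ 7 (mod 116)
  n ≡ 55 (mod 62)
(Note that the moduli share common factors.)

Combine the congruences pairwise.
gcd(86, 116) = 2 and 2 | (7 − 23), so the pair is consistent; merging gives n ≡ 1399 (mod 4988), where 4988 = lcm(86, 116).
gcd(4988, 62) = 2 and 2 | (55 − 1399), so the pair is consistent; merging gives n ≡ 71231 (mod 154628), where 154628 = lcm(4988, 62).
The solution is unique modulo lcm(86, 116, 62) = 154628.

71231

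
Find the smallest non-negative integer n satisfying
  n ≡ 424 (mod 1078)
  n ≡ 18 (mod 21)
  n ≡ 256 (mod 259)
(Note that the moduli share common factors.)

gcd(1078, 21) = 7 and 7 | (18 − 424), so the pair is consistent; merging gives n ≡ 2580 (mod 3234), where 3234 = lcm(1078, 21).
gcd(3234, 259) = 7 and 7 | (256 − 2580), so the pair is consistent; merging gives n ≡ 115770 (mod 119658), where 119658 = lcm(3234, 259).
The solution is unique modulo lcm(1078, 21, 259) = 119658.

115770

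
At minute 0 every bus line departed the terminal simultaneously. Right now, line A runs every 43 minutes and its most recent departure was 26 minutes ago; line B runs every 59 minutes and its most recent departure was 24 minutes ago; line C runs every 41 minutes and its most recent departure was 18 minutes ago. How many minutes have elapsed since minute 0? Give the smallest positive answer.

From t ≡ 26 (mod 43) write t = 26 + 43s. Substituting into t ≡ 24 (mod 59) gives 43s ≡ 57 (mod 59), and since 43⁻¹ ≡ 11 (mod 59), s ≡ 37. Hence t ≡ 26 + 43·37 = 1617 (mod 2537).
From t ≡ 1617 (mod 2537) write t = 1617 + 2537s. Substituting into t ≡ 18 (mod 41) gives 2537s ≡ 0 (mod 41), and since 36⁻¹ ≡ 8 (mod 41), s ≡ 0. Hence t ≡ 1617 + 2537·0 = 1617 (mod 104017).

1617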